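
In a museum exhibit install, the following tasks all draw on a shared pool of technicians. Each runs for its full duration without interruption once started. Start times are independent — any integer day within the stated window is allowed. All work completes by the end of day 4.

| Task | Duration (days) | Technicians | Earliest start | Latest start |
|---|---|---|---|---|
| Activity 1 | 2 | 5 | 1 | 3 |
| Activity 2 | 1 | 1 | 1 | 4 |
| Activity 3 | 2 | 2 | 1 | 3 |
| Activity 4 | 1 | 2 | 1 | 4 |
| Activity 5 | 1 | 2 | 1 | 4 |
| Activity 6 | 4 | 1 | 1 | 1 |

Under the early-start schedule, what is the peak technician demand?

13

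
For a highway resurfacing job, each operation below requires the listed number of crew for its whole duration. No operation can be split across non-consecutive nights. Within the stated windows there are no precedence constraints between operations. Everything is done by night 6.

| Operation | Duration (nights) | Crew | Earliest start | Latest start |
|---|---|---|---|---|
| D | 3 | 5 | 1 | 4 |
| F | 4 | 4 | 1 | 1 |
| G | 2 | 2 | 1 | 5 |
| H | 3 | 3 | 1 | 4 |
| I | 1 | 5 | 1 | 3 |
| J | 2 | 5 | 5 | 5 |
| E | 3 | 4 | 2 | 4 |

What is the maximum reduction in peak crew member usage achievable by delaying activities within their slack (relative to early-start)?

Early-start peak: n1:19  n2:18  n3:16  n4:8  n5:5  n6:5 ⇒ 19.
Leveled (D@2, F@1, G@5, H@1, I@1, J@5, E@4): n1:12  n2:12  n3:12  n4:13  n5:11  n6:11 ⇒ 13.
Reduction 19 − 13 = 6.

6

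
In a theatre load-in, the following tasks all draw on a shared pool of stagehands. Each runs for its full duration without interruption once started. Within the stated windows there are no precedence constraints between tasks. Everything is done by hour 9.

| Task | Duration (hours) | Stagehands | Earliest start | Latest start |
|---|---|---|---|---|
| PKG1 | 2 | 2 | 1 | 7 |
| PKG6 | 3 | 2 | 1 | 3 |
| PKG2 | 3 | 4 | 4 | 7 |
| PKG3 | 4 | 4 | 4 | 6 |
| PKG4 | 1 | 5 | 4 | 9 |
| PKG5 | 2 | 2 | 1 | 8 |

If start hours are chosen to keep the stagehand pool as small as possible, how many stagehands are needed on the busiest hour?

Early-start (PKG1@1, PKG6@1, PKG2@4, PKG3@4, PKG4@4, PKG5@1) gives peak 13: h1:6  h2:6  h3:2  h4:13  h5:8  h6:8  h7:4  h8:0  h9:0.
Shift PKG4→8.
Schedule PKG1@1, PKG6@1, PKG2@4, PKG3@4, PKG4@8, PKG5@1: h1:6  h2:6  h3:2  h4:8  h5:8  h6:8  h7:4  h8:5  h9:0 — peak 8.

8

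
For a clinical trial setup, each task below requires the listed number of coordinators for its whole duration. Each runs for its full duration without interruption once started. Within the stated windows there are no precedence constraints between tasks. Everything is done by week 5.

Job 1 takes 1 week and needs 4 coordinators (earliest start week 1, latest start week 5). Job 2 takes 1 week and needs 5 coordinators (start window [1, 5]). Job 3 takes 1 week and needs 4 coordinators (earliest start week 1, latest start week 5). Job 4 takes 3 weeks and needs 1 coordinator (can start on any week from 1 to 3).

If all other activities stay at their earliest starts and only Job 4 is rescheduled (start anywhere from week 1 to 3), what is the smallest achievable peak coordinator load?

13

Job 4@1: w1:14  w2:1  w3:1  w4:0  w5:0 → peak 14
Job 4@2: w1:13  w2:1  w3:1  w4:1  w5:0 → peak 13
Job 4@3: w1:13  w2:0  w3:1  w4:1  w5:1 → peak 13
Best is Job 4@2, peak 13.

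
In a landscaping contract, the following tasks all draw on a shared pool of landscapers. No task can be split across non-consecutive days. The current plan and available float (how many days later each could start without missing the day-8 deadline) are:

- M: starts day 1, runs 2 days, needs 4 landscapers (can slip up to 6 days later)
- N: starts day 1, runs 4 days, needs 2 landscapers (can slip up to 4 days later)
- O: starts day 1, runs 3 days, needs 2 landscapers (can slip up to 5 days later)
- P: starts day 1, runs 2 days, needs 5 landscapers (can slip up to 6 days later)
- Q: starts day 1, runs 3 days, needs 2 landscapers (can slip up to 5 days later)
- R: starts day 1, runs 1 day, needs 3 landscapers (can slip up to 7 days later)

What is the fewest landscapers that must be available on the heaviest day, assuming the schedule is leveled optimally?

6

Early-start (M@1, N@1, O@1, P@1, Q@1, R@1) gives peak 18: d1:18  d2:15  d3:6  d4:2  d5:0  d6:0  d7:0  d8:0.
Shift O→3, P→6, Q→3, R→8.
Schedule M@1, N@1, O@3, P@6, Q@3, R@8: d1:6  d2:6  d3:6  d4:6  d5:4  d6:5  d7:5  d8:3 — peak 6.
Total landscaper-days = 41 over 8 days ⇒ peak ≥ ⌈41/8⌉ = 6, so 6 is optimal.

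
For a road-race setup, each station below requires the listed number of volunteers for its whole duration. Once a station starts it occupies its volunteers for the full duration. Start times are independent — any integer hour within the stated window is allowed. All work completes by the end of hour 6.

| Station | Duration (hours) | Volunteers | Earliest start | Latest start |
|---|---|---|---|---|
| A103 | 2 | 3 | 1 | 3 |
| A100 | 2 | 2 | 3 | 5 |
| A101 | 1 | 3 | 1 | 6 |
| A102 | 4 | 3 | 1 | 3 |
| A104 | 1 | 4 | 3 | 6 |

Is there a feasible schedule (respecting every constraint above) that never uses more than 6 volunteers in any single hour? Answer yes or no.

Schedule A103@1, A100@3, A101@1, A102@2, A104@6: h1:6  h2:6  h3:5  h4:5  h5:3  h6:4 — peak 6 ≤ 6.

yes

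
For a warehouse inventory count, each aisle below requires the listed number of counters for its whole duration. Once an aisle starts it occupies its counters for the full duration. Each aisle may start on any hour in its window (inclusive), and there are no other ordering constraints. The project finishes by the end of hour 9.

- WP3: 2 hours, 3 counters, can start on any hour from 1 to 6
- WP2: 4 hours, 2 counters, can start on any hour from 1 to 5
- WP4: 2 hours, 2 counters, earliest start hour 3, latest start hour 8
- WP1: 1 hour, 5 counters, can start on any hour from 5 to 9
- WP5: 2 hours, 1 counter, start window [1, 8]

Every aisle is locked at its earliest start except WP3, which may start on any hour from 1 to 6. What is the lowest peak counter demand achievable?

WP3@1: h1:6  h2:6  h3:4  h4:4  h5:5  h6:0  h7:0  h8:0  h9:0 → peak 6
WP3@2: h1:3  h2:6  h3:7  h4:4  h5:5  h6:0  h7:0  h8:0  h9:0 → peak 7
WP3@3: h1:3  h2:3  h3:7  h4:7  h5:5  h6:0  h7:0  h8:0  h9:0 → peak 7
WP3@4: h1:3  h2:3  h3:4  h4:7  h5:8  h6:0  h7:0  h8:0  h9:0 → peak 8
WP3@5: h1:3  h2:3  h3:4  h4:4  h5:8  h6:3  h7:0  h8:0  h9:0 → peak 8
WP3@6: h1:3  h2:3  h3:4  h4:4  h5:5  h6:3  h7:3  h8:0  h9:0 → peak 5
Best is WP3@6, peak 5.

5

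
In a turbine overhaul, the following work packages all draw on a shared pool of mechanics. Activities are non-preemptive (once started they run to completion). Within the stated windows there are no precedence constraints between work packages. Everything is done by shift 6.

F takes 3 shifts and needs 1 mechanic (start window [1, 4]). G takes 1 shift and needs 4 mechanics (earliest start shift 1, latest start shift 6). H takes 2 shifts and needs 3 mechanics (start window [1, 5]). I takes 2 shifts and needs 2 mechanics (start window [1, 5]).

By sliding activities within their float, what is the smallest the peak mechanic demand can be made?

4

Early-start (F@1, G@1, H@1, I@1) gives peak 10: s1:10  s2:6  s3:1  s4:0  s5:0  s6:0.
Shift G→4, I→5.
Schedule F@1, G@4, H@1, I@5: s1:4  s2:4  s3:1  s4:4  s5:2  s6:2 — peak 4.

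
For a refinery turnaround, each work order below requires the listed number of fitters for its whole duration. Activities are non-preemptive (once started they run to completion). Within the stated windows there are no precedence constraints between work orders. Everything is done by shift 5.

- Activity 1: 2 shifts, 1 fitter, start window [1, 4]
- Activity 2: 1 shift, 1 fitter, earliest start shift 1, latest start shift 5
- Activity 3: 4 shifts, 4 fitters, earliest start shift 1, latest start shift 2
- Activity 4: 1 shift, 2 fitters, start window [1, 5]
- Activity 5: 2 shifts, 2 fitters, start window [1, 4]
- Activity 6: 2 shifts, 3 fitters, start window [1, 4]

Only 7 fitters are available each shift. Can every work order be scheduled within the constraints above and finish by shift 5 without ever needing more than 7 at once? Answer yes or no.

Schedule Activity 1@1, Activity 2@1, Activity 3@1, Activity 4@5, Activity 5@2, Activity 6@4: s1:6  s2:7  s3:6  s4:7  s5:5 — peak 7 ≤ 7.

yes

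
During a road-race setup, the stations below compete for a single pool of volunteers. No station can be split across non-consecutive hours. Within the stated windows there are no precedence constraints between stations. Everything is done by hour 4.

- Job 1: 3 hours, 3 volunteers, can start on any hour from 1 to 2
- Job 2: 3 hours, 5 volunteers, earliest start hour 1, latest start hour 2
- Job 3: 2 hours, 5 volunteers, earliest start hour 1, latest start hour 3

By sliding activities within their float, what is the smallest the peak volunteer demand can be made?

13

Schedule Job 1@1, Job 2@1, Job 3@1: h1:13  h2:13  h3:8  h4:0 — peak 13.
No arrangement of the 12 feasible schedules does better.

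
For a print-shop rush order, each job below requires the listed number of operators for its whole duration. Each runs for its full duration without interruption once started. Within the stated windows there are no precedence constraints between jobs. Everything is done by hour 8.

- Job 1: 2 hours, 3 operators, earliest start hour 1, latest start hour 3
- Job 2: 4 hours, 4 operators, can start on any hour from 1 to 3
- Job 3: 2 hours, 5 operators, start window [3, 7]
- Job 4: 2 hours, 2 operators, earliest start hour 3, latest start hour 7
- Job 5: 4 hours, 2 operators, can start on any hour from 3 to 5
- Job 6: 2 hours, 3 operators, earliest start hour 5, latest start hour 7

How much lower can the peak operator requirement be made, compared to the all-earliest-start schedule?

6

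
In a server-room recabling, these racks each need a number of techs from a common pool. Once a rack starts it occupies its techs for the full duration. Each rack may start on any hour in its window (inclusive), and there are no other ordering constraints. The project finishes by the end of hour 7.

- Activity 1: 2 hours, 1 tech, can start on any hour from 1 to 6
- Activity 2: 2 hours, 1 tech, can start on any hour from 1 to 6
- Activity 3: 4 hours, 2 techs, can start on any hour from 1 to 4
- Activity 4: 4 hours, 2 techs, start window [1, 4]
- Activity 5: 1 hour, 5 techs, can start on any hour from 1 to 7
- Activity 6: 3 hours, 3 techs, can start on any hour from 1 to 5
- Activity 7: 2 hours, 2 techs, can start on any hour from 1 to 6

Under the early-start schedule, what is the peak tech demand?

16

Early-start schedule: Activity 1@1, Activity 2@1, Activity 3@1, Activity 4@1, Activity 5@1, Activity 6@1, Activity 7@1.
Load per hour: hour 1: 16, hour 2: 11, hour 3: 7, hour 4: 4, hour 5: 0, hour 6: 0, hour 7: 0.
Peak is 16.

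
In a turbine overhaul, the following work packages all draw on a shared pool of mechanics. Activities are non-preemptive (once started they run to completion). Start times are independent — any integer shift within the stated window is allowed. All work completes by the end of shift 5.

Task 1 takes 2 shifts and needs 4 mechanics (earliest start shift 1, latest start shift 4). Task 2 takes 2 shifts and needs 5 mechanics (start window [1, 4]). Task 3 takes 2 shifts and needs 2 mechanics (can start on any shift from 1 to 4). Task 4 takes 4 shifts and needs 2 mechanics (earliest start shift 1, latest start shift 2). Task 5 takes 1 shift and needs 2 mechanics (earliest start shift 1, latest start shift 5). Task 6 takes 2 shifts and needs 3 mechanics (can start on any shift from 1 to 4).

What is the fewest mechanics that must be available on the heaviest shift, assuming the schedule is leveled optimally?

Early-start (Task 1@1, Task 2@1, Task 3@1, Task 4@1, Task 5@1, Task 6@1) gives peak 18: s1:18  s2:16  s3:2  s4:2  s5:0.
Shift Task 2→3, Task 3→3, Task 5→5.
Schedule Task 1@1, Task 2@3, Task 3@3, Task 4@1, Task 5@5, Task 6@1: s1:9  s2:9  s3:9  s4:9  s5:2 — peak 9.

9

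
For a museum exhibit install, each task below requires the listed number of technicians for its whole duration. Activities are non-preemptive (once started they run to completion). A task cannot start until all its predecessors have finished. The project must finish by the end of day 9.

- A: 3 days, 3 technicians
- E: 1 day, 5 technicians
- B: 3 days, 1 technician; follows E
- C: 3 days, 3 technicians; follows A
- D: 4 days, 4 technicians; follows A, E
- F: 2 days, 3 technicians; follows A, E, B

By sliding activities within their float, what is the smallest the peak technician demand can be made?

7

Early-start (A@1, E@1, B@2, C@4, D@4, F@5) gives peak 10: d1:8  d2:4  d3:4  d4:8  d5:10  d6:10  d7:4  d8:0  d9:0.
Shift A→2, C→5, D→5, F→8.
Schedule A@2, E@1, B@2, C@5, D@5, F@8: d1:5  d2:4  d3:4  d4:4  d5:7  d6:7  d7:7  d8:7  d9:3 — peak 7.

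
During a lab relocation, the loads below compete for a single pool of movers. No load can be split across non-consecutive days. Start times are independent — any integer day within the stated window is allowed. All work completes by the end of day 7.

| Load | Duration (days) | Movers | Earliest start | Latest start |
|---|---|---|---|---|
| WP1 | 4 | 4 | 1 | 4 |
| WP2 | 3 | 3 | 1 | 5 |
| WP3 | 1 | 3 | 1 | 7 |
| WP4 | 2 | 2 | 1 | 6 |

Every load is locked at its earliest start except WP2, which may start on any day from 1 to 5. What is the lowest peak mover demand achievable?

WP2@1: d1:12  d2:9  d3:7  d4:4  d5:0  d6:0  d7:0 → peak 12
WP2@2: d1:9  d2:9  d3:7  d4:7  d5:0  d6:0  d7:0 → peak 9
WP2@3: d1:9  d2:6  d3:7  d4:7  d5:3  d6:0  d7:0 → peak 9
WP2@4: d1:9  d2:6  d3:4  d4:7  d5:3  d6:3  d7:0 → peak 9
WP2@5: d1:9  d2:6  d3:4  d4:4  d5:3  d6:3  d7:3 → peak 9
Best is WP2@2, peak 9.

9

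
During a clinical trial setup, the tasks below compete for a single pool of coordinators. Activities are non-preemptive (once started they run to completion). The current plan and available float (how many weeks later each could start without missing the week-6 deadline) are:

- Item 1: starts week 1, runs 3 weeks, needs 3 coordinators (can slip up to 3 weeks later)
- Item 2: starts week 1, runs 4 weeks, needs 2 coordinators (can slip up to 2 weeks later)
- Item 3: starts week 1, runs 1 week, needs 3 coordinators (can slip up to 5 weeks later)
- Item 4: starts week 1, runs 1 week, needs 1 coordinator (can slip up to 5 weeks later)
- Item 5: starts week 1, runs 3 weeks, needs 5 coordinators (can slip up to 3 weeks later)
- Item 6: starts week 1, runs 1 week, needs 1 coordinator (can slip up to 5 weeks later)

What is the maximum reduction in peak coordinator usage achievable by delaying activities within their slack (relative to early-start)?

Early-start peak: w1:15  w2:10  w3:10  w4:2  w5:0  w6:0 ⇒ 15.
Leveled (Item 1@1, Item 2@2, Item 3@1, Item 4@1, Item 5@4, Item 6@2): w1:7  w2:6  w3:5  w4:7  w5:7  w6:5 ⇒ 7.
Reduction 15 − 7 = 8.

8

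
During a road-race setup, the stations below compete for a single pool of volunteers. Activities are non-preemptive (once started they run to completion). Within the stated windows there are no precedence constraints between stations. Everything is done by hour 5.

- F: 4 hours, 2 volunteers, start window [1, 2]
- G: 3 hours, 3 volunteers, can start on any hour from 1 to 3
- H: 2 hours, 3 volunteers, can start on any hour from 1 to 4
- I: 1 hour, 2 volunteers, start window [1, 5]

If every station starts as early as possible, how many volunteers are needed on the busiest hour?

10

Early-start schedule: F@1, G@1, H@1, I@1.
Load per hour: hour 1: 10, hour 2: 8, hour 3: 5, hour 4: 2, hour 5: 0.
Peak is 10.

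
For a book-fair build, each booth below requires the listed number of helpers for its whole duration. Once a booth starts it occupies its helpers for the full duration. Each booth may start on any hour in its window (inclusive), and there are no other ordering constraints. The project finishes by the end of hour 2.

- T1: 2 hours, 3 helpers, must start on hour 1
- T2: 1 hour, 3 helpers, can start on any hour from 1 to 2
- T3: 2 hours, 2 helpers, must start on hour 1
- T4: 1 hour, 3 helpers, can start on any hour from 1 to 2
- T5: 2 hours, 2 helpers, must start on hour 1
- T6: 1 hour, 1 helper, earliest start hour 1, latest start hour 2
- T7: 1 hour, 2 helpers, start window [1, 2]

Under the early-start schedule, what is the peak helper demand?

16

Early-start schedule: T1@1, T2@1, T3@1, T4@1, T5@1, T6@1, T7@1.
Load per hour: hour 1: 16, hour 2: 7.
Peak is 16.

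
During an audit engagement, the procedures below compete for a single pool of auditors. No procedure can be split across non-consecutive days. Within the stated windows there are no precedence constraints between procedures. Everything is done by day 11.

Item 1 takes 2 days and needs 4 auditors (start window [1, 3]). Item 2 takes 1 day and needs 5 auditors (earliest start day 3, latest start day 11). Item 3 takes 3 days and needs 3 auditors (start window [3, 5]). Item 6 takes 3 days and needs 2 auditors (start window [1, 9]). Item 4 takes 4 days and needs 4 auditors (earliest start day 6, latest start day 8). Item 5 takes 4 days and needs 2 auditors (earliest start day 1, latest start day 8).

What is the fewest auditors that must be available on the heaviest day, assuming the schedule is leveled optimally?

6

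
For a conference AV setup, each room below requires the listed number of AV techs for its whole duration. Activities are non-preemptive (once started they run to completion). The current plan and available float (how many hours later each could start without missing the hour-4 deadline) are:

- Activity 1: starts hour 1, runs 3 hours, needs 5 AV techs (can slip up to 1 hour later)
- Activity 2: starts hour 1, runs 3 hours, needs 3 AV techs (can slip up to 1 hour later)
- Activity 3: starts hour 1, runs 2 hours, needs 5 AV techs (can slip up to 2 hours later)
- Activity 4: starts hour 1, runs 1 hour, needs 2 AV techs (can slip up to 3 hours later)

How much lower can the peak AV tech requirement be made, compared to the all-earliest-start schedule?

Early-start peak: h1:15  h2:13  h3:8  h4:0 ⇒ 15.
Leveled (Activity 1@1, Activity 2@1, Activity 3@1, Activity 4@3): h1:13  h2:13  h3:10  h4:0 ⇒ 13.
Reduction 15 − 13 = 2.

2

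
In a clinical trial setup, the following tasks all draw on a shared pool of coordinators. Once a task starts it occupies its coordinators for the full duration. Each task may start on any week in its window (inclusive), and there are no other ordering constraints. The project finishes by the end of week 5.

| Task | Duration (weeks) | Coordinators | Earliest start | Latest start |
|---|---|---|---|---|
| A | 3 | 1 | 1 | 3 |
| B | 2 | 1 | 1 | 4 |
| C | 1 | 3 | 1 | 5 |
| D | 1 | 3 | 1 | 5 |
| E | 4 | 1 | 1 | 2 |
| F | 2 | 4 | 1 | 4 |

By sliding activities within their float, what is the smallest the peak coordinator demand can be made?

5

Early-start (A@1, B@1, C@1, D@1, E@1, F@1) gives peak 13: w1:13  w2:7  w3:2  w4:1  w5:0.
Shift D→3, E→2, F→4.
Schedule A@1, B@1, C@1, D@3, E@2, F@4: w1:5  w2:3  w3:5  w4:5  w5:5 — peak 5.
Total coordinator-weeks = 23 over 5 weeks ⇒ peak ≥ ⌈23/5⌉ = 5, so 5 is optimal.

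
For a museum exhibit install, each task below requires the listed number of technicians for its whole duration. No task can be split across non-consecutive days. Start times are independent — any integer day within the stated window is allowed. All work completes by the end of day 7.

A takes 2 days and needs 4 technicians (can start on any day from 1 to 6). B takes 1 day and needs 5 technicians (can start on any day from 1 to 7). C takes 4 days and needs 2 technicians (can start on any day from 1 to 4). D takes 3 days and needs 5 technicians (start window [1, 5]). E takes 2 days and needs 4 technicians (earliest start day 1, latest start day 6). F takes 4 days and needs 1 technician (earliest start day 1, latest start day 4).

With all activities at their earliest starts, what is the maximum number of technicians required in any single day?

21

Early-start schedule: A@1, B@1, C@1, D@1, E@1, F@1.
Load per day: day 1: 21, day 2: 16, day 3: 8, day 4: 3, day 5: 0, day 6: 0, day 7: 0.
Peak is 21.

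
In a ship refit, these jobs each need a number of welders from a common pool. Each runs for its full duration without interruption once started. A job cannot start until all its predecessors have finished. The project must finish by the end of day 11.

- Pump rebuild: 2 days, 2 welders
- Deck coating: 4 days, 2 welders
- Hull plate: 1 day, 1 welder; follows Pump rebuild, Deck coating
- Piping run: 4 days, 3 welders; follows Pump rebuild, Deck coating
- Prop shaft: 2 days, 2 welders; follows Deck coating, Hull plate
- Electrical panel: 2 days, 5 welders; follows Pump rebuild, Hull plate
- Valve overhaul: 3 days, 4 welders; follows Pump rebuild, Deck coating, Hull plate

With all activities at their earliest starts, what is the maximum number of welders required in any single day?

Early-start schedule: Pump rebuild@1, Deck coating@1, Hull plate@5, Piping run@5, Prop shaft@6, Electrical panel@6, Valve overhaul@6.
Load per day: day 1: 4, day 2: 4, day 3: 2, day 4: 2, day 5: 4, day 6: 14, day 7: 14, day 8: 7, day 9: 0, day 10: 0, day 11: 0.
Peak is 14.

14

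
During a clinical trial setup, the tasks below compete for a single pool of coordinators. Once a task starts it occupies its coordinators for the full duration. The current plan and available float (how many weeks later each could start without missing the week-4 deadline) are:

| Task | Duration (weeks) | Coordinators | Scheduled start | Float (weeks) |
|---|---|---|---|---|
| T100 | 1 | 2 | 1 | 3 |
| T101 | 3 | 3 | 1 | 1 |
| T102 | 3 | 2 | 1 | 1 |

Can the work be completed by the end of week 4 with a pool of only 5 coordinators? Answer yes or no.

yes

Schedule T100@1, T101@1, T102@2: w1:5  w2:5  w3:5  w4:2 — peak 5 ≤ 5.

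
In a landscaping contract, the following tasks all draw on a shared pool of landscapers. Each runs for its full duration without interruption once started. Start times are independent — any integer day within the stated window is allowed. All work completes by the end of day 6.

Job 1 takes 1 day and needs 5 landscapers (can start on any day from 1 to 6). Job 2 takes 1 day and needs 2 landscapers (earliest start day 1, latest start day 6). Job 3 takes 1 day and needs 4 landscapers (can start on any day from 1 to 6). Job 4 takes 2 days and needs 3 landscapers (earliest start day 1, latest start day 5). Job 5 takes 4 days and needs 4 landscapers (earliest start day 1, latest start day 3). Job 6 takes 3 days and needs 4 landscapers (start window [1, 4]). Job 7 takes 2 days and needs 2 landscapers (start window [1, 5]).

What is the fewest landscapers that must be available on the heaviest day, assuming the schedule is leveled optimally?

9

Early-start (Job 1@1, Job 2@1, Job 3@1, Job 4@1, Job 5@1, Job 6@1, Job 7@1) gives peak 24: d1:24  d2:13  d3:8  d4:4  d5:0  d6:0.
Shift Job 3→2, Job 4→2, Job 5→3, Job 6→4.
Schedule Job 1@1, Job 2@1, Job 3@2, Job 4@2, Job 5@3, Job 6@4, Job 7@1: d1:9  d2:9  d3:7  d4:8  d5:8  d6:8 — peak 9.
Total landscaper-days = 49 over 6 days ⇒ peak ≥ ⌈49/6⌉ = 9, so 9 is optimal.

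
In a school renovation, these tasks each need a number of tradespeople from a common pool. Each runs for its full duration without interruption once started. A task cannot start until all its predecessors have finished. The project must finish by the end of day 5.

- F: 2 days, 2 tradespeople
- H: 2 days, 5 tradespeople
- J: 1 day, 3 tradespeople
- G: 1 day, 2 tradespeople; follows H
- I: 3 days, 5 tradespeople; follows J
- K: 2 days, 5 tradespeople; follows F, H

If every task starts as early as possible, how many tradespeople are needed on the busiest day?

12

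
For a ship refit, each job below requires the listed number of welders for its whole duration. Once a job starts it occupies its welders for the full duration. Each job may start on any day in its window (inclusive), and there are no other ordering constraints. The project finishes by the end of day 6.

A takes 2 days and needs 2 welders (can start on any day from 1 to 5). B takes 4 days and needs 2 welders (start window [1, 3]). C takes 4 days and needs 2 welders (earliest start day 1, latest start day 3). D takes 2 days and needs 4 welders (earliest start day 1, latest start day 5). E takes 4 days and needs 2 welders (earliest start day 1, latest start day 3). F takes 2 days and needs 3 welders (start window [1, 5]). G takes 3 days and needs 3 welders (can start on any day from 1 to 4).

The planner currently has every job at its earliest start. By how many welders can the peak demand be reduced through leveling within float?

9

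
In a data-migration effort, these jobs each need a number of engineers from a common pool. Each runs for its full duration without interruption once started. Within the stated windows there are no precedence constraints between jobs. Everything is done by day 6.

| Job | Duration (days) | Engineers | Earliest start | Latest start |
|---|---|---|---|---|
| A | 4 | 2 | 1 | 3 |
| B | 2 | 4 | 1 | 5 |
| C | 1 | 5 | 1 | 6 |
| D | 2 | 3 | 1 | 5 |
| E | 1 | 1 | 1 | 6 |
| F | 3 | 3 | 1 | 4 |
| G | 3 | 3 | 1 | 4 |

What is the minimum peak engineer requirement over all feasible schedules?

8

Early-start (A@1, B@1, C@1, D@1, E@1, F@1, G@1) gives peak 21: d1:21  d2:15  d3:8  d4:2  d5:0  d6:0.
Shift B→4, C→6, D→5, E→4.
Schedule A@1, B@4, C@6, D@5, E@4, F@1, G@1: d1:8  d2:8  d3:8  d4:7  d5:7  d6:8 — peak 8.
Total engineer-days = 46 over 6 days ⇒ peak ≥ ⌈46/6⌉ = 8, so 8 is optimal.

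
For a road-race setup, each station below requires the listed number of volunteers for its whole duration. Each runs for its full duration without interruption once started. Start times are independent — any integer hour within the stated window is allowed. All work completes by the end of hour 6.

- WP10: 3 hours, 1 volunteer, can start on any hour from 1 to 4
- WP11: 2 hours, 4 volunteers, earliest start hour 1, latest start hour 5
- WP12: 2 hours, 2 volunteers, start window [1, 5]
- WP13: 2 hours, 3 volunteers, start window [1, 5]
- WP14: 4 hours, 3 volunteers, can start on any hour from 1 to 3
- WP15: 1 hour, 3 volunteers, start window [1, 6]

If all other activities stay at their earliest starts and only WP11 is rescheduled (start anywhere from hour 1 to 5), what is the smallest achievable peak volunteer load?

12

WP11@1: h1:16  h2:13  h3:4  h4:3  h5:0  h6:0 → peak 16
WP11@2: h1:12  h2:13  h3:8  h4:3  h5:0  h6:0 → peak 13
WP11@3: h1:12  h2:9  h3:8  h4:7  h5:0  h6:0 → peak 12
WP11@4: h1:12  h2:9  h3:4  h4:7  h5:4  h6:0 → peak 12
WP11@5: h1:12  h2:9  h3:4  h4:3  h5:4  h6:4 → peak 12
Best is WP11@3, peak 12.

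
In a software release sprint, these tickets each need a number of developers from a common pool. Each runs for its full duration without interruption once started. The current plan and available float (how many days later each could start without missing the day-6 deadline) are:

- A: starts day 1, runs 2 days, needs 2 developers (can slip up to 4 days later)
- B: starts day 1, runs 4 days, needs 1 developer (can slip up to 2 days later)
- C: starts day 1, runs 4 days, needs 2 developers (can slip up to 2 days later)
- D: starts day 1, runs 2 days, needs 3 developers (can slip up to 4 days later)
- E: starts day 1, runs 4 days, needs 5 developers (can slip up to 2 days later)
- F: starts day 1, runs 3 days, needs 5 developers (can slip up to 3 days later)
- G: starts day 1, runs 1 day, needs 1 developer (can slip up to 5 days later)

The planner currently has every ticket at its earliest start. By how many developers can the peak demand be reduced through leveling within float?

6

Early-start peak: d1:19  d2:18  d3:13  d4:8  d5:0  d6:0 ⇒ 19.
Leveled (A@1, B@1, C@1, D@1, E@1, F@3, G@5): d1:13  d2:13  d3:13  d4:13  d5:6  d6:0 ⇒ 13.
Reduction 19 − 13 = 6.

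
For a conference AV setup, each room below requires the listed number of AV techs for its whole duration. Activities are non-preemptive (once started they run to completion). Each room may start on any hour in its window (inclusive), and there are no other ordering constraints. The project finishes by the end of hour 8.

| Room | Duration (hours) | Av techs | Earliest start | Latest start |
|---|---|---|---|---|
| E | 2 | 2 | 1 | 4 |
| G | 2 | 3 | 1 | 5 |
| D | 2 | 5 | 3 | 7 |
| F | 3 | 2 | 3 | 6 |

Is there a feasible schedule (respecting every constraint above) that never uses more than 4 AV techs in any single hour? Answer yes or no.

The minimum achievable peak is 5; 4 < 5, so no feasible schedule stays within the cap.

no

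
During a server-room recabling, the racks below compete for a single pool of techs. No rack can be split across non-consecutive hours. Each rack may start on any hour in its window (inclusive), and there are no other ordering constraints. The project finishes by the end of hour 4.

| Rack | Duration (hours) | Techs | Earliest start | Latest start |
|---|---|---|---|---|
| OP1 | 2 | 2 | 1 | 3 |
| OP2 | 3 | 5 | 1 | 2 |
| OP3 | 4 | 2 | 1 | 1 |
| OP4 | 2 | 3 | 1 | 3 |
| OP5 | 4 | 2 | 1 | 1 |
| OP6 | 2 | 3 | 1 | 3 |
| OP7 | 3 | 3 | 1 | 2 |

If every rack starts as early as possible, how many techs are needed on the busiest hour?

Early-start schedule: OP1@1, OP2@1, OP3@1, OP4@1, OP5@1, OP6@1, OP7@1.
Load per hour: hour 1: 20, hour 2: 20, hour 3: 12, hour 4: 4.
Peak is 20.

20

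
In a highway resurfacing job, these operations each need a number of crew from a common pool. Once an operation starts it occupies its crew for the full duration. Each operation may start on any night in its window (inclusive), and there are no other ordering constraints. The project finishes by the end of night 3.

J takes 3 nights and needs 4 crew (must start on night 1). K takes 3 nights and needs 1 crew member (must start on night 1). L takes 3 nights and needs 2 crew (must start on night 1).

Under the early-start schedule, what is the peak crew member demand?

7

Early-start schedule: J@1, K@1, L@1.
Load per night: night 1: 7, night 2: 7, night 3: 7.
Peak is 7.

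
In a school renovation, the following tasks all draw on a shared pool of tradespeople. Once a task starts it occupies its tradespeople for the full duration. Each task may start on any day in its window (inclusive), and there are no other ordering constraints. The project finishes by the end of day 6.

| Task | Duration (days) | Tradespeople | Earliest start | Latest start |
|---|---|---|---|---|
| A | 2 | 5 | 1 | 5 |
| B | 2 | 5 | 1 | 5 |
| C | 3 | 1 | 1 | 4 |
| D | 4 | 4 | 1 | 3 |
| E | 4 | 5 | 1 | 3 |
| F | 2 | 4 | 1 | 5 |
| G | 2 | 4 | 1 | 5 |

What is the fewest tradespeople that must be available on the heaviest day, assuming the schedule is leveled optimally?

14

Early-start (A@1, B@1, C@1, D@1, E@1, F@1, G@1) gives peak 28: d1:28  d2:28  d3:10  d4:9  d5:0  d6:0.
Shift D→3, E→3, F→3, G→5.
Schedule A@1, B@1, C@1, D@3, E@3, F@3, G@5: d1:11  d2:11  d3:14  d4:13  d5:13  d6:13 — peak 14.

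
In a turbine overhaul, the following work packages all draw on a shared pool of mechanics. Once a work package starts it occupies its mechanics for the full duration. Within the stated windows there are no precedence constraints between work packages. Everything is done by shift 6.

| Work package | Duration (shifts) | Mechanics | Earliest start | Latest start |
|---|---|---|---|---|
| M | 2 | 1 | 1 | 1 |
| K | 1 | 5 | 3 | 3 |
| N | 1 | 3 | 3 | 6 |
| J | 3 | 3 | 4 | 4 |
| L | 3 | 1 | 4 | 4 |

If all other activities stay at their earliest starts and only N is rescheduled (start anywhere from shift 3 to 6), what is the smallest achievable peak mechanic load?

N@3: s1:1  s2:1  s3:8  s4:4  s5:4  s6:4 → peak 8
N@4: s1:1  s2:1  s3:5  s4:7  s5:4  s6:4 → peak 7
N@5: s1:1  s2:1  s3:5  s4:4  s5:7  s6:4 → peak 7
N@6: s1:1  s2:1  s3:5  s4:4  s5:4  s6:7 → peak 7
Best is N@4, peak 7.

7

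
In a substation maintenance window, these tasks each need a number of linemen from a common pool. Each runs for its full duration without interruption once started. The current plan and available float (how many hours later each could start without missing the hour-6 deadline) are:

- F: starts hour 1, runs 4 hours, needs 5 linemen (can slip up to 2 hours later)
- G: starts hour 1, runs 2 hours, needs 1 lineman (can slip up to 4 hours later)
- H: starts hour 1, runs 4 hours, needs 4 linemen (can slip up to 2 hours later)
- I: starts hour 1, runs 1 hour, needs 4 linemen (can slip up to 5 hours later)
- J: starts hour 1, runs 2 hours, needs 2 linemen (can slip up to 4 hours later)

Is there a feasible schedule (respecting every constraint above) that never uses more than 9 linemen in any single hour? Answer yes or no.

Schedule F@1, G@1, H@3, I@5, J@1: h1:8  h2:8  h3:9  h4:9  h5:8  h6:4 — peak 9 ≤ 9.

yes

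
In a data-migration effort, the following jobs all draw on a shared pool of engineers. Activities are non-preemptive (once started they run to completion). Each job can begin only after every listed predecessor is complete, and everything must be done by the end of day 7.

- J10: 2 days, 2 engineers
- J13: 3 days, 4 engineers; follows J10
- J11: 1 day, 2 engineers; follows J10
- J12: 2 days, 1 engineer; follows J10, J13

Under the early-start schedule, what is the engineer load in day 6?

At early start, day 6 has: J12.
Demand: 1 = 1.

1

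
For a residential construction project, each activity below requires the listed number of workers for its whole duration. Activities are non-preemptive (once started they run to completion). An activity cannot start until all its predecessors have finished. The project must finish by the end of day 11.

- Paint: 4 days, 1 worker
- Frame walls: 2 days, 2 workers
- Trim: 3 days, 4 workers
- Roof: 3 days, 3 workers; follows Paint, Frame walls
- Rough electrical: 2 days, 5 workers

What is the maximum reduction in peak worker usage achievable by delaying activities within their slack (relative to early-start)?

7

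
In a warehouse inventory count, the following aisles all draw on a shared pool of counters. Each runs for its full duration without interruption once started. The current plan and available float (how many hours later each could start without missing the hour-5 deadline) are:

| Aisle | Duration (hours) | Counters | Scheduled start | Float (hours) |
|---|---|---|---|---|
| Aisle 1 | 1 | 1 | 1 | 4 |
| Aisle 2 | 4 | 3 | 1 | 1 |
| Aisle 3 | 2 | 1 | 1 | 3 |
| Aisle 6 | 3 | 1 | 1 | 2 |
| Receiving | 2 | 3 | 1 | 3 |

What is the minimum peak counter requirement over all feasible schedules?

Early-start (Aisle 1@1, Aisle 2@1, Aisle 3@1, Aisle 6@1, Receiving@1) gives peak 9: h1:9  h2:8  h3:4  h4:3  h5:0.
Shift Receiving→4.
Schedule Aisle 1@1, Aisle 2@1, Aisle 3@1, Aisle 6@1, Receiving@4: h1:6  h2:5  h3:4  h4:6  h5:3 — peak 6.

6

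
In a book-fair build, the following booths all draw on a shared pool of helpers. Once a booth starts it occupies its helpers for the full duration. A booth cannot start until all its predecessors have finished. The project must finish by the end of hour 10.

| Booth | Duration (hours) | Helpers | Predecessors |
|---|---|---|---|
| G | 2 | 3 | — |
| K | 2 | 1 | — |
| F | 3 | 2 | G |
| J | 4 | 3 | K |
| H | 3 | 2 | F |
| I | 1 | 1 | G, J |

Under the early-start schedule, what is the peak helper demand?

5

Early-start schedule: G@1, K@1, F@3, J@3, H@6, I@7.
Load per hour: hour 1: 4, hour 2: 4, hour 3: 5, hour 4: 5, hour 5: 5, hour 6: 5, hour 7: 3, hour 8: 2, hour 9: 0, hour 10: 0.
Peak is 5.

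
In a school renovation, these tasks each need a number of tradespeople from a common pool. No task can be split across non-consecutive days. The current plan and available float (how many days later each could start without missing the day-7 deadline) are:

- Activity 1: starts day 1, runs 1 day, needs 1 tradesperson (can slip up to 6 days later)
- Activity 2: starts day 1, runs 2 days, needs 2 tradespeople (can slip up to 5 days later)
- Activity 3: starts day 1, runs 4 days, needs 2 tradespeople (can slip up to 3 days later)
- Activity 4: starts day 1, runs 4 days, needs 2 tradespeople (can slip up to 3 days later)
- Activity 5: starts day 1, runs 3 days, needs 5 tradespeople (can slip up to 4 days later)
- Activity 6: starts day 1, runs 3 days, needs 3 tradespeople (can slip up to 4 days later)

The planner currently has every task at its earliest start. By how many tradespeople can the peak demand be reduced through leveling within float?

Early-start peak: d1:15  d2:14  d3:12  d4:4  d5:0  d6:0  d7:0 ⇒ 15.
Leveled (Activity 1@1, Activity 2@1, Activity 3@1, Activity 4@3, Activity 5@5, Activity 6@2): d1:5  d2:7  d3:7  d4:7  d5:7  d6:7  d7:5 ⇒ 7.
Reduction 15 − 7 = 8.

8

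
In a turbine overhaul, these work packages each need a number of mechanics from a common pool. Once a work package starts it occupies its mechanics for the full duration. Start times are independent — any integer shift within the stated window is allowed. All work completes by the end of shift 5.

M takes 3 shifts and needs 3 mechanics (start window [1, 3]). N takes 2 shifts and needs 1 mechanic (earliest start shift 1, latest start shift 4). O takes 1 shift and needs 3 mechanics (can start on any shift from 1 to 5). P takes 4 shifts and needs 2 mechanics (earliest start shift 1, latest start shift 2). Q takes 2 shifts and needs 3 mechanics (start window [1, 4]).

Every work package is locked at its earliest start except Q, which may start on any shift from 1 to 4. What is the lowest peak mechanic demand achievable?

9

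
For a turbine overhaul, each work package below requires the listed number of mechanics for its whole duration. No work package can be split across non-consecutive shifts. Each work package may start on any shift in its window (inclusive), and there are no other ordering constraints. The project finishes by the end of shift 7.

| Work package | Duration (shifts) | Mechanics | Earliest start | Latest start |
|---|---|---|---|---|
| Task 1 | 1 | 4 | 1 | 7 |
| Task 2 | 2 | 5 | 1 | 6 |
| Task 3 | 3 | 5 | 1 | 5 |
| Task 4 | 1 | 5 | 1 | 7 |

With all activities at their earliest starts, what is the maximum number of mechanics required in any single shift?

Early-start schedule: Task 1@1, Task 2@1, Task 3@1, Task 4@1.
Load per shift: shift 1: 19, shift 2: 10, shift 3: 5, shift 4: 0, shift 5: 0, shift 6: 0, shift 7: 0.
Peak is 19.

19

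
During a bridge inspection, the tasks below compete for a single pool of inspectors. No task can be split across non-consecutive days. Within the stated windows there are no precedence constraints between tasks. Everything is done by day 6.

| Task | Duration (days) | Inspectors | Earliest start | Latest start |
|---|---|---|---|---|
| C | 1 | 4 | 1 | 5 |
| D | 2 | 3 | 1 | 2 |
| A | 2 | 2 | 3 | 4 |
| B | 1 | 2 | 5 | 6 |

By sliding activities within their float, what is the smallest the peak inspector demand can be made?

4

Early-start (C@1, D@1, A@3, B@5) gives peak 7: d1:7  d2:3  d3:2  d4:2  d5:2  d6:0.
Shift D→2, A→4.
Schedule C@1, D@2, A@4, B@5: d1:4  d2:3  d3:3  d4:2  d5:4  d6:0 — peak 4.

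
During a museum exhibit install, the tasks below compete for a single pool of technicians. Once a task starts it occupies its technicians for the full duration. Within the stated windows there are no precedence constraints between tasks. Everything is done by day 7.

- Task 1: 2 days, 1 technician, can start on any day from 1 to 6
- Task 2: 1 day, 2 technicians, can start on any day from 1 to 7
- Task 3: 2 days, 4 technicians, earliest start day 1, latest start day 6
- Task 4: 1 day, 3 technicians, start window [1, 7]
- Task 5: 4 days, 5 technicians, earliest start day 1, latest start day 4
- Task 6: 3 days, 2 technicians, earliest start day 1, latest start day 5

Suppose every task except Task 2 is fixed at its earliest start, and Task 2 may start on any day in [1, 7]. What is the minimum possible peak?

15

Task 2@1: d1:17  d2:12  d3:7  d4:5  d5:0  d6:0  d7:0 → peak 17
Task 2@2: d1:15  d2:14  d3:7  d4:5  d5:0  d6:0  d7:0 → peak 15
Task 2@3: d1:15  d2:12  d3:9  d4:5  d5:0  d6:0  d7:0 → peak 15
Task 2@4: d1:15  d2:12  d3:7  d4:7  d5:0  d6:0  d7:0 → peak 15
Task 2@5: d1:15  d2:12  d3:7  d4:5  d5:2  d6:0  d7:0 → peak 15
Task 2@6: d1:15  d2:12  d3:7  d4:5  d5:0  d6:2  d7:0 → peak 15
Task 2@7: d1:15  d2:12  d3:7  d4:5  d5:0  d6:0  d7:2 → peak 15
Best is Task 2@2, peak 15.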